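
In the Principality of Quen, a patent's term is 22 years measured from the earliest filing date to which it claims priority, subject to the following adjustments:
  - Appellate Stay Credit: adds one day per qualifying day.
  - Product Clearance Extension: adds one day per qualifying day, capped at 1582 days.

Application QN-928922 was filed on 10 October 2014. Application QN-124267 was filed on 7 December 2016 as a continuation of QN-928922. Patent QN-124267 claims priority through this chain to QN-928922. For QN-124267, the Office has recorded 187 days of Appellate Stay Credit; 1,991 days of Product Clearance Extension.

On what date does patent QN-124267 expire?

Earliest priority filing: 10 October 2014.
Base term: 10 October 2014 + 22 years → 10 October 2036.
Appellate Stay Credit: +187 days → 15 April 2037.
Product Clearance Extension: 1991 days claimed exceeds the 1582-day cap, so +1582 days → 14 August 2041.

2041-08-14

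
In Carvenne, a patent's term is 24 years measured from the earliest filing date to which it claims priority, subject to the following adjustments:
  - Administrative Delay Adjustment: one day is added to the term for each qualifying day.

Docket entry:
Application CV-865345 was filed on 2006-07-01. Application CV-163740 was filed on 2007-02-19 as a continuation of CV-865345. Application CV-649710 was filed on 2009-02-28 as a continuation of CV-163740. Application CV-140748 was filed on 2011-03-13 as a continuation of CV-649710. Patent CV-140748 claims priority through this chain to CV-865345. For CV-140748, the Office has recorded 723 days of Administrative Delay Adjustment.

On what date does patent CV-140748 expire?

2032-06-23

Earliest priority filing: 1 July 2006.
Base term: 1 July 2006 + 24 years → 1 July 2030.
Administrative Delay Adjustment: +723 days → 23 June 2032.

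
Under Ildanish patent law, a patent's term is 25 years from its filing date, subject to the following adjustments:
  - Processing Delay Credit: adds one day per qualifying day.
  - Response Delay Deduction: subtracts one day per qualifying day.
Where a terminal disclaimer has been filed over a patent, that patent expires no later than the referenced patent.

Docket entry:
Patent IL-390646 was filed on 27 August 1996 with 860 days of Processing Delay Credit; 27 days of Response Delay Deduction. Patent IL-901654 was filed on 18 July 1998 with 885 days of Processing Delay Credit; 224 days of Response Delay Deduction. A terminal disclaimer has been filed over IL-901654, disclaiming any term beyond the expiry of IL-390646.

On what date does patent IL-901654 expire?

December 8, 2023

Natural term of IL-901654:
  Base: filing + 25 years → 18 July 2023.
  Processing Delay Credit: +885 days → 19 December 2025.
  Response Delay Deduction: −224 days → 9 May 2025.
Expiry of referenced patent IL-390646:
  Base: filing + 25 years → 27 August 2021.
  Processing Delay Credit: +860 days → 4 January 2024.
  Response Delay Deduction: −27 days → 8 December 2023.
Terminal disclaimer: IL-901654 expires on the earlier of 9 May 2025 and 8 December 2023.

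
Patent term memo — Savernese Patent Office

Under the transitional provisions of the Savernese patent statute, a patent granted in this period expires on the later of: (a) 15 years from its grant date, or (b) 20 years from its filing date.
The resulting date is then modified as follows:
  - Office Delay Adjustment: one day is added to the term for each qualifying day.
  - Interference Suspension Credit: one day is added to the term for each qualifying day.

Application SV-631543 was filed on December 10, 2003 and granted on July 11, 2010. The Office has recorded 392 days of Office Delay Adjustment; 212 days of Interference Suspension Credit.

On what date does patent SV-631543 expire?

(a) grant + 15 years → 11 July 2025.
(b) filing + 20 years → 10 December 2023.
Later of the two: 11 July 2025.
Office Delay Adjustment: +392 days → 7 August 2026.
Interference Suspension Credit: +212 days → 7 March 2027.

March 7, 2027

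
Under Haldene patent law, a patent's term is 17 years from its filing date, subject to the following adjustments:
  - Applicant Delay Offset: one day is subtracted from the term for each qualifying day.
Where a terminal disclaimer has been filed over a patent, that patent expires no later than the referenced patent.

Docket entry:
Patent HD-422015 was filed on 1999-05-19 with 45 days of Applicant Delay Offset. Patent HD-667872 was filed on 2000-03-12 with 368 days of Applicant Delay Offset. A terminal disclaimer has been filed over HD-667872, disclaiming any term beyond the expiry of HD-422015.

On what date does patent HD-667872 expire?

March 9, 2016

Natural term of HD-667872:
  Base: filing + 17 years → 12 March 2017.
  Applicant Delay Offset: −368 days → 9 March 2016.
Expiry of referenced patent HD-422015:
  Base: filing + 17 years → 19 May 2016.
  Applicant Delay Offset: −45 days → 4 April 2016.
Terminal disclaimer: HD-667872 expires on the earlier of 9 March 2016 and 4 April 2016.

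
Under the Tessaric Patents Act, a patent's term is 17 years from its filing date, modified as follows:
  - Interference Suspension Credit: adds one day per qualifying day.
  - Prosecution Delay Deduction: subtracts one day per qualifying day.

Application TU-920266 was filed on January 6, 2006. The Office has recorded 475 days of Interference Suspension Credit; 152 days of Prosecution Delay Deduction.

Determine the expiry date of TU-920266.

November 25, 2023

Base term: filing date + 17 years → 6 January 2023.
Interference Suspension Credit: +475 days → 25 April 2024.
Prosecution Delay Deduction: −152 days → 25 November 2023.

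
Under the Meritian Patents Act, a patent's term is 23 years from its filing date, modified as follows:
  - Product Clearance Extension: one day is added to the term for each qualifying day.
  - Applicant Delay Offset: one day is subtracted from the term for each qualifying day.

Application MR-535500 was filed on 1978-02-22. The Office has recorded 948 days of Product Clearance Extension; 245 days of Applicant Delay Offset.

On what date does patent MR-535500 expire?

Base term: filing date + 23 years → 22 February 2001.
Product Clearance Extension: +948 days → 28 September 2003.
Applicant Delay Offset: −245 days → 26 January 2003.

January 26, 2003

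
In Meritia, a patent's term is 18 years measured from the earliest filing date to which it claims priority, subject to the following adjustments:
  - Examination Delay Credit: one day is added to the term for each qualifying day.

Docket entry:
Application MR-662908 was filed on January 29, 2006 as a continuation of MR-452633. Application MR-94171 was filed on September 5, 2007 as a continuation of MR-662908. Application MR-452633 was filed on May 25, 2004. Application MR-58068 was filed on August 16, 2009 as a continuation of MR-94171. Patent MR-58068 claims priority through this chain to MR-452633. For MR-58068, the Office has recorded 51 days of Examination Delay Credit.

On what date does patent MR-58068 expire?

July 15, 2022

Earliest priority filing: 25 May 2004.
Base term: 25 May 2004 + 18 years → 25 May 2022.
Examination Delay Credit: +51 days → 15 July 2022.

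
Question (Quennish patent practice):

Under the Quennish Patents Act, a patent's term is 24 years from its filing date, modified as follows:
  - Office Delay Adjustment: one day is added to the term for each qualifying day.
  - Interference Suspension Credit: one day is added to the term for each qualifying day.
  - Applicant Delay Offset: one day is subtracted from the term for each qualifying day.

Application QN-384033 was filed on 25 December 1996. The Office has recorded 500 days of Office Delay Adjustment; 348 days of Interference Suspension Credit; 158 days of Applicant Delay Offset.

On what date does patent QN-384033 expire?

2022-11-15

Base term: filing date + 24 years → 25 December 2020.
Office Delay Adjustment: +500 days → 9 May 2022.
Interference Suspension Credit: +348 days → 22 April 2023.
Applicant Delay Offset: −158 days → 15 November 2022.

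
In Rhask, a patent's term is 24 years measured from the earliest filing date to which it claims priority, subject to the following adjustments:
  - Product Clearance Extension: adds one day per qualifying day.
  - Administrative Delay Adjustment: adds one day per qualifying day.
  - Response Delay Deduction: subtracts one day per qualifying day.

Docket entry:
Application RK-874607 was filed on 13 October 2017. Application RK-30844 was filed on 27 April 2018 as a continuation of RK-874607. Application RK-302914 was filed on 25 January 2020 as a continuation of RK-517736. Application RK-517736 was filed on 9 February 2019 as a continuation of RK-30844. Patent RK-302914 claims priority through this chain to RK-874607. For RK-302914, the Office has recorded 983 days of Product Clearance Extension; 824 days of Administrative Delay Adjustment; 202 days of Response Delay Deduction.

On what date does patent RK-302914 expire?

March 6, 2046

Earliest priority filing: 13 October 2017.
Base term: 13 October 2017 + 24 years → 13 October 2041.
Product Clearance Extension: +983 days → 22 June 2044.
Administrative Delay Adjustment: +824 days → 24 September 2046.
Response Delay Deduction: −202 days → 6 March 2046.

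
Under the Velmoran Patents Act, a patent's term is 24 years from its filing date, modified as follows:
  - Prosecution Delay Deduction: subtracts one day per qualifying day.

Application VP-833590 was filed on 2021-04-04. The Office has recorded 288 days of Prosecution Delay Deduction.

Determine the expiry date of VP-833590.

Base term: filing date + 24 years → 4 April 2045.
Prosecution Delay Deduction: −288 days → 20 June 2044.

June 20, 2044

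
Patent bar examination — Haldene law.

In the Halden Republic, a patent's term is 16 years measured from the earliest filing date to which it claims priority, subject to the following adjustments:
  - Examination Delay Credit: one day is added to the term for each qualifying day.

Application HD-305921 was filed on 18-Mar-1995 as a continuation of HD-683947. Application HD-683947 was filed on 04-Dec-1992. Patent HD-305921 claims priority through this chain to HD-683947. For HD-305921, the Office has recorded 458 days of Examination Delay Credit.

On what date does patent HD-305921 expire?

Earliest priority filing: 4 December 1992.
Base term: 4 December 1992 + 16 years → 4 December 2008.
Examination Delay Credit: +458 days → 7 March 2010.

March 7, 2010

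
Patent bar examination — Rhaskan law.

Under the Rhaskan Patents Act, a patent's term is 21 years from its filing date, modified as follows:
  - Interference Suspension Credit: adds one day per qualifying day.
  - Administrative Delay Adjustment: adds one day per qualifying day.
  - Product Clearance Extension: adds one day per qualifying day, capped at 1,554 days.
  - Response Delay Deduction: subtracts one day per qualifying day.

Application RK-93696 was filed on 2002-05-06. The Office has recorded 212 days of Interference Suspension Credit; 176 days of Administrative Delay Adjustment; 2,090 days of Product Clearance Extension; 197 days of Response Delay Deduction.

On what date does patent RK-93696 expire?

Base term: filing date + 21 years → 6 May 2023.
Interference Suspension Credit: +212 days → 4 December 2023.
Administrative Delay Adjustment: +176 days → 28 May 2024.
Product Clearance Extension: 2090 days claimed exceeds the 1554-day cap, so +1554 days → 29 August 2028.
Response Delay Deduction: −197 days → 14 February 2028.

February 14, 2028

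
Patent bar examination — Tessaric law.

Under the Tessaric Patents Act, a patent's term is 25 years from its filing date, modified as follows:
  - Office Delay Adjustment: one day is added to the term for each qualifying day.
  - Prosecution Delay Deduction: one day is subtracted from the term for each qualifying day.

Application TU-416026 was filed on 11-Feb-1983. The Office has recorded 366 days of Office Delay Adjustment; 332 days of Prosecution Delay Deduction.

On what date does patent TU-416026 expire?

March 16, 2008

Base term: filing date + 25 years → 11 February 2008.
Office Delay Adjustment: +366 days → 11 February 2009.
Prosecution Delay Deduction: −332 days → 16 March 2008.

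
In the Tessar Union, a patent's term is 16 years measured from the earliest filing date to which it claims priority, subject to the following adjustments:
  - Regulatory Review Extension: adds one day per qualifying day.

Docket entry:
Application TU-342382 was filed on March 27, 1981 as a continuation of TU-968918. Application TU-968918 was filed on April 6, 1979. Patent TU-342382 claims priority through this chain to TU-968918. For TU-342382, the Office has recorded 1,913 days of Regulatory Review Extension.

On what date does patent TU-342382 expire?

Earliest priority filing: 6 April 1979.
Base term: 6 April 1979 + 16 years → 6 April 1995.
Regulatory Review Extension: +1913 days → 1 July 2000.

2000-07-01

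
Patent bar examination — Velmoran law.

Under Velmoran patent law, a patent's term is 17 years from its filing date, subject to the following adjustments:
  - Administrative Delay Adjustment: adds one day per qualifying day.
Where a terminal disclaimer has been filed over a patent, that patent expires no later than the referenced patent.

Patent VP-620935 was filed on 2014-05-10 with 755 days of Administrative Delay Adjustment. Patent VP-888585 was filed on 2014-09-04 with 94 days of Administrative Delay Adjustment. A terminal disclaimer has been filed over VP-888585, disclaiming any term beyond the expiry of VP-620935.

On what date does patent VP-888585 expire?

2031-12-07

Natural term of VP-888585:
  Base: filing + 17 years → 4 September 2031.
  Administrative Delay Adjustment: +94 days → 7 December 2031.
Expiry of referenced patent VP-620935:
  Base: filing + 17 years → 10 May 2031.
  Administrative Delay Adjustment: +755 days → 3 June 2033.
Terminal disclaimer: VP-888585 expires on the earlier of 7 December 2031 and 3 June 2033.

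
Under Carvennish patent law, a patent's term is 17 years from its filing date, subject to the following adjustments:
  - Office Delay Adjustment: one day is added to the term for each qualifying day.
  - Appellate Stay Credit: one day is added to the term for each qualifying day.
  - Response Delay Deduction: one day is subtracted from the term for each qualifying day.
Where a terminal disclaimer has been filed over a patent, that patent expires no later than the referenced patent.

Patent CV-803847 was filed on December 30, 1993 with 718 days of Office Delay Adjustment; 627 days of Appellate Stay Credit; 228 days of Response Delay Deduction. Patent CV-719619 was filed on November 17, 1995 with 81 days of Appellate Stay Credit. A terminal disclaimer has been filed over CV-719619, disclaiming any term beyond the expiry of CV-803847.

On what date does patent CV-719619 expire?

Natural term of CV-719619:
  Base: filing + 17 years → 17 November 2012.
  Appellate Stay Credit: +81 days → 6 February 2013.
Expiry of referenced patent CV-803847:
  Base: filing + 17 years → 30 December 2010.
  Office Delay Adjustment: +718 days → 17 December 2012.
  Appellate Stay Credit: +627 days → 5 September 2014.
  Response Delay Deduction: −228 days → 20 January 2014.
Terminal disclaimer: CV-719619 expires on the earlier of 6 February 2013 and 20 January 2014.

February 6, 2013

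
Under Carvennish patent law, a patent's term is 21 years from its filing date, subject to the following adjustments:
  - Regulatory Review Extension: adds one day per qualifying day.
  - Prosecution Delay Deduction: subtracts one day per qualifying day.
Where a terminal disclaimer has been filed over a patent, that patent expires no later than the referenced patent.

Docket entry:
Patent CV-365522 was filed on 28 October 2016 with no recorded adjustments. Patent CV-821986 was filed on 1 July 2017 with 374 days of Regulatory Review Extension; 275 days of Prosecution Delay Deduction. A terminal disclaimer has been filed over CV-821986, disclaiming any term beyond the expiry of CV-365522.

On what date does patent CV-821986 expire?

2037-10-28

Natural term of CV-821986:
  Base: filing + 21 years → 1 July 2038.
  Regulatory Review Extension: +374 days → 10 July 2039.
  Prosecution Delay Deduction: −275 days → 8 October 2038.
Expiry of referenced patent CV-365522:
  Base: filing + 21 years → 28 October 2037.
Terminal disclaimer: CV-821986 expires on the earlier of 8 October 2038 and 28 October 2037.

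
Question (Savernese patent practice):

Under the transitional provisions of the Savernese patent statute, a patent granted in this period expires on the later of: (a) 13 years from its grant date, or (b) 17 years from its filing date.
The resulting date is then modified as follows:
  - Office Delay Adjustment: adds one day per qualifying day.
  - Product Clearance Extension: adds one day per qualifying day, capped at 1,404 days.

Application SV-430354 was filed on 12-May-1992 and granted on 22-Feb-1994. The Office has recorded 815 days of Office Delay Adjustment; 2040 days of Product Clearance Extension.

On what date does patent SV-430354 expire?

(a) grant + 13 years → 22 February 2007.
(b) filing + 17 years → 12 May 2009.
Later of the two: 12 May 2009.
Office Delay Adjustment: +815 days → 5 August 2011.
Product Clearance Extension: 2040 days claimed exceeds the 1404-day cap, so +1404 days → 9 June 2015.

2015-06-09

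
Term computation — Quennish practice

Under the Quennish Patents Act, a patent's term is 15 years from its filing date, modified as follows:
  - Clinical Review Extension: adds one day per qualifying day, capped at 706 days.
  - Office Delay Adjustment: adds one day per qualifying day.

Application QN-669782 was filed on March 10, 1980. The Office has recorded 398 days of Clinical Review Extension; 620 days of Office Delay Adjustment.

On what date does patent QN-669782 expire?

Base term: filing date + 15 years → 10 March 1995.
Clinical Review Extension: 398 days (within the 706-day cap) → +398 days → 11 April 1996.
Office Delay Adjustment: +620 days → 22 December 1997.

1997-12-22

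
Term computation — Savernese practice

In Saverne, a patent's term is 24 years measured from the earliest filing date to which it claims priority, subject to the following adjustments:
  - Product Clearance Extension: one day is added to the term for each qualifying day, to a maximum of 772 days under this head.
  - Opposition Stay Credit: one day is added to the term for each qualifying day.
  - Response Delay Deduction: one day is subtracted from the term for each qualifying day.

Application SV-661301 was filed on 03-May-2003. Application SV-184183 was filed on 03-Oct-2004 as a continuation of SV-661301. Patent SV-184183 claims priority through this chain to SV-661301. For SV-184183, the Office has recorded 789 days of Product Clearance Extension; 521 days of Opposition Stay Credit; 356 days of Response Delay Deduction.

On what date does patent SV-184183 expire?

2029-11-25

Earliest priority filing: 3 May 2003.
Base term: 3 May 2003 + 24 years → 3 May 2027.
Product Clearance Extension: 789 days claimed exceeds the 772-day cap, so +772 days → 13 June 2029.
Opposition Stay Credit: +521 days → 16 November 2030.
Response Delay Deduction: −356 days → 25 November 2029.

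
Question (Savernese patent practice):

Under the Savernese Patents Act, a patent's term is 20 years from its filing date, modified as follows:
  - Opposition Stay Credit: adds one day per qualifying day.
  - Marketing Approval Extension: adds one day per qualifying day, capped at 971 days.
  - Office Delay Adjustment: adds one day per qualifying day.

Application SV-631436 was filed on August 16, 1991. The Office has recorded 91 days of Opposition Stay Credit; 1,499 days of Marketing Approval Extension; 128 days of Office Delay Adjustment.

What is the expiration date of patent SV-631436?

Base term: filing date + 20 years → 16 August 2011.
Opposition Stay Credit: +91 days → 15 November 2011.
Marketing Approval Extension: 1499 days claimed exceeds the 971-day cap, so +971 days → 13 July 2014.
Office Delay Adjustment: +128 days → 18 November 2014.

2014-11-18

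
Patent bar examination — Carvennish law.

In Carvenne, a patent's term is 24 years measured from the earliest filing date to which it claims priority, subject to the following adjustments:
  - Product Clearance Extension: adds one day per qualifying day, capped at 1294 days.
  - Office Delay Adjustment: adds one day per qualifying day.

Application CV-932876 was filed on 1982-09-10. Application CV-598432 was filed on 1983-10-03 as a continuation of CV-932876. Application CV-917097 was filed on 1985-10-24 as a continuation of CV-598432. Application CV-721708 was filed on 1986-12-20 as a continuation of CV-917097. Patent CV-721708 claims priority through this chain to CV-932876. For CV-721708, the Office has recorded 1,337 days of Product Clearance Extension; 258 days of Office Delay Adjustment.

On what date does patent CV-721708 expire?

2010-12-10

Earliest priority filing: 10 September 1982.
Base term: 10 September 1982 + 24 years → 10 September 2006.
Product Clearance Extension: 1337 days claimed exceeds the 1294-day cap, so +1294 days → 27 March 2010.
Office Delay Adjustment: +258 days → 10 December 2010.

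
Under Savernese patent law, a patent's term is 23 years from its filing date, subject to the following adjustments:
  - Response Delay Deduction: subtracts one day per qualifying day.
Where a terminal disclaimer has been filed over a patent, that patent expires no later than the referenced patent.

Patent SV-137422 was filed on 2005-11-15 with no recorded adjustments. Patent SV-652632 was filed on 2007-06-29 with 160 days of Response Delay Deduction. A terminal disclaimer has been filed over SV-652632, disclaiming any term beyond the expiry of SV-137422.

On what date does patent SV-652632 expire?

Natural term of SV-652632:
  Base: filing + 23 years → 29 June 2030.
  Response Delay Deduction: −160 days → 20 January 2030.
Expiry of referenced patent SV-137422:
  Base: filing + 23 years → 15 November 2028.
Terminal disclaimer: SV-652632 expires on the earlier of 20 January 2030 and 15 November 2028.

November 15, 2028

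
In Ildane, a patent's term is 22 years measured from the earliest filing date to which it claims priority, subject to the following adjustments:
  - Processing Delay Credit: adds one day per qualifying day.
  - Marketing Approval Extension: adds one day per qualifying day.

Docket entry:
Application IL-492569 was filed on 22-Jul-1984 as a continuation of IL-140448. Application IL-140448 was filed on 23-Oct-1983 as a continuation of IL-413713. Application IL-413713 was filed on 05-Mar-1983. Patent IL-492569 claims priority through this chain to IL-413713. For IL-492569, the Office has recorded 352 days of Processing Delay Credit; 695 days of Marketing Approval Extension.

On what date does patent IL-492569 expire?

2008-01-16

Earliest priority filing: 5 March 1983.
Base term: 5 March 1983 + 22 years → 5 March 2005.
Processing Delay Credit: +352 days → 20 February 2006.
Marketing Approval Extension: +695 days → 16 January 2008.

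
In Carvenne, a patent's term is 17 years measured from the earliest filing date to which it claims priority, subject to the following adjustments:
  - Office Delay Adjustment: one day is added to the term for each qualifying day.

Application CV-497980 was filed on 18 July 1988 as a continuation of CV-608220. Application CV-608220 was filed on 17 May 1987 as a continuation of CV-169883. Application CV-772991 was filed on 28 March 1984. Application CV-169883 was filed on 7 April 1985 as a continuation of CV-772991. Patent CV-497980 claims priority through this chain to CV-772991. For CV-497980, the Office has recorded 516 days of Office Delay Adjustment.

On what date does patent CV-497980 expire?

August 26, 2002

Earliest priority filing: 28 March 1984.
Base term: 28 March 1984 + 17 years → 28 March 2001.
Office Delay Adjustment: +516 days → 26 August 2002.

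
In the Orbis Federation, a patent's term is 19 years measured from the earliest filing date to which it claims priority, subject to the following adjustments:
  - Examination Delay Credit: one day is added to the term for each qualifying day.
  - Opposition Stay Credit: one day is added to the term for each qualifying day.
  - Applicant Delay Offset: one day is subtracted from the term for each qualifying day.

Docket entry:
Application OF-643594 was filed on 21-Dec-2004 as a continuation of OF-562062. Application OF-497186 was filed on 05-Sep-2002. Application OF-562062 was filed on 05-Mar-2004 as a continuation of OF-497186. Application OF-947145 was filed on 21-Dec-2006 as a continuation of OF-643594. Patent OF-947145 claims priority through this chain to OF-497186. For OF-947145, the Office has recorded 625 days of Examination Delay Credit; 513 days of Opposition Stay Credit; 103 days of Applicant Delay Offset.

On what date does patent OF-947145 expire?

July 6, 2024

Earliest priority filing: 5 September 2002.
Base term: 5 September 2002 + 19 years → 5 September 2021.
Examination Delay Credit: +625 days → 23 May 2023.
Opposition Stay Credit: +513 days → 17 October 2024.
Applicant Delay Offset: −103 days → 6 July 2024.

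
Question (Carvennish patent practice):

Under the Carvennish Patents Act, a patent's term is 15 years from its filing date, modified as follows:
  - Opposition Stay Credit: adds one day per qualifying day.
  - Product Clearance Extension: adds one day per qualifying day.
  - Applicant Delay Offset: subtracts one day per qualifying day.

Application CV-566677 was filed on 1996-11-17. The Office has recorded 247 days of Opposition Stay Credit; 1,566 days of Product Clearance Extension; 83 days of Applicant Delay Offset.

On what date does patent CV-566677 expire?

2016-08-12

Base term: filing date + 15 years → 17 November 2011.
Opposition Stay Credit: +247 days → 21 July 2012.
Product Clearance Extension: +1566 days → 3 November 2016.
Applicant Delay Offset: −83 days → 12 August 2016.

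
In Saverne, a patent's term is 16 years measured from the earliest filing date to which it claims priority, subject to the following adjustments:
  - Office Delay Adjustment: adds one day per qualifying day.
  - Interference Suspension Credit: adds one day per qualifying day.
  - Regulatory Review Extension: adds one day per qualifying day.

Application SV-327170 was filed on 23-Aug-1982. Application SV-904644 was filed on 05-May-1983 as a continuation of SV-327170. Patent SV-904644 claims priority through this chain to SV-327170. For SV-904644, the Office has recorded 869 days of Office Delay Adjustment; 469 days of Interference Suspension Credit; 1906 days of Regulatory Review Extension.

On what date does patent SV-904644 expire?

July 11, 2007

Earliest priority filing: 23 August 1982.
Base term: 23 August 1982 + 16 years → 23 August 1998.
Office Delay Adjustment: +869 days → 8 January 2001.
Interference Suspension Credit: +469 days → 22 April 2002.
Regulatory Review Extension: +1906 days → 11 July 2007.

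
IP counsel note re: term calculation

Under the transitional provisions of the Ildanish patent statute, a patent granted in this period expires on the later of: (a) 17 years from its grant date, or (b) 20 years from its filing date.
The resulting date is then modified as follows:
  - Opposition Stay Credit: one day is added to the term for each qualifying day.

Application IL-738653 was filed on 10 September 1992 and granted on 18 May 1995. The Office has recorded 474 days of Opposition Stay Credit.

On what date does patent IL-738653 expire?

(a) grant + 17 years → 18 May 2012.
(b) filing + 20 years → 10 September 2012.
Later of the two: 10 September 2012.
Opposition Stay Credit: +474 days → 28 December 2013.

2013-12-28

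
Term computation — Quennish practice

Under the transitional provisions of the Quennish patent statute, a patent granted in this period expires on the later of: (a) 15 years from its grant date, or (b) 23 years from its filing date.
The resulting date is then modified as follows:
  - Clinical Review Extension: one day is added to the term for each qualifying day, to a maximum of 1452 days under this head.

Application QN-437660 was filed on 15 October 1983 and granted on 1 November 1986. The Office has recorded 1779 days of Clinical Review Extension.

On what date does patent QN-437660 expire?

(a) grant + 15 years → 1 November 2001.
(b) filing + 23 years → 15 October 2006.
Later of the two: 15 October 2006.
Clinical Review Extension: 1779 days claimed exceeds the 1452-day cap, so +1452 days → 6 October 2010.

October 6, 2010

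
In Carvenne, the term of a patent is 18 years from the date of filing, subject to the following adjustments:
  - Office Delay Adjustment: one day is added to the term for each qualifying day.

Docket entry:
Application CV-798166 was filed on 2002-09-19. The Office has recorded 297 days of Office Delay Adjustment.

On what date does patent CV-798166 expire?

Base term: filing date + 18 years → 19 September 2020.
Office Delay Adjustment: +297 days → 13 July 2021.

2021-07-13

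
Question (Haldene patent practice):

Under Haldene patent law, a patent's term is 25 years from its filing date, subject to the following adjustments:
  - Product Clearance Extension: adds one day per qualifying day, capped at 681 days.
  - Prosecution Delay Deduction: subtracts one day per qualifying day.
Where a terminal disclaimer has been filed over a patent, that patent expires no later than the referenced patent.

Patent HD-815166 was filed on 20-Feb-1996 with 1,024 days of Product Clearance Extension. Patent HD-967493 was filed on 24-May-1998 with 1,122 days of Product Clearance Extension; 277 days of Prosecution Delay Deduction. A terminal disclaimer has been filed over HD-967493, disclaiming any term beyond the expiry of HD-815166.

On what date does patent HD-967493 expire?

Natural term of HD-967493:
  Base: filing + 25 years → 24 May 2023.
  Product Clearance Extension: 1122 days claimed exceeds the 681-day cap, so +681 days → 4 April 2025.
  Prosecution Delay Deduction: −277 days → 1 July 2024.
Expiry of referenced patent HD-815166:
  Base: filing + 25 years → 20 February 2021.
  Product Clearance Extension: 1024 days claimed exceeds the 681-day cap, so +681 days → 2 January 2023.
Terminal disclaimer: HD-967493 expires on the earlier of 1 July 2024 and 2 January 2023.

January 2, 2023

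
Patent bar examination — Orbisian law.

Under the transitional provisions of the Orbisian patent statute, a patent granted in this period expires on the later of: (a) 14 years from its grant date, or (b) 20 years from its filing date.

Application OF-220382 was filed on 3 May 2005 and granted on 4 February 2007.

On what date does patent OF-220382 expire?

(a) grant + 14 years → 4 February 2021.
(b) filing + 20 years → 3 May 2025.
Later of the two: 3 May 2025.

May 3, 2025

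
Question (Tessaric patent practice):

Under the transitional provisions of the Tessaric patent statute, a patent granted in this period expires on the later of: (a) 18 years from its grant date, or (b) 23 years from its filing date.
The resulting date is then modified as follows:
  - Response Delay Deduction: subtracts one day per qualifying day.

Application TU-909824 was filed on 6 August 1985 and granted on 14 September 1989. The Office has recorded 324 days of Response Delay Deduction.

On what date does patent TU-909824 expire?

(a) grant + 18 years → 14 September 2007.
(b) filing + 23 years → 6 August 2008.
Later of the two: 6 August 2008.
Response Delay Deduction: −324 days → 17 September 2007.

2007-09-17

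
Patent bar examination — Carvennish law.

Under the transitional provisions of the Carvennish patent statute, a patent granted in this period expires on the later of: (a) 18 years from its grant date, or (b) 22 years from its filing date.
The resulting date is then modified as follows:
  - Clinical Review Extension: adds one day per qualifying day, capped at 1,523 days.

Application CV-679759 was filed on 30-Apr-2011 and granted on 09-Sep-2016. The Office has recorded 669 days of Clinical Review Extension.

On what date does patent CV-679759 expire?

2036-07-09

(a) grant + 18 years → 9 September 2034.
(b) filing + 22 years → 30 April 2033.
Later of the two: 9 September 2034.
Clinical Review Extension: 669 days (within the 1523-day cap) → +669 days → 9 July 2036.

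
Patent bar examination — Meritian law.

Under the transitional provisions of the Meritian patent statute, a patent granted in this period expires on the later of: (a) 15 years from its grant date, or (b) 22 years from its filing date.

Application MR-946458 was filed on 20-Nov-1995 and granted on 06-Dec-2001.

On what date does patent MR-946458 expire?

November 20, 2017

(a) grant + 15 years → 6 December 2016.
(b) filing + 22 years → 20 November 2017.
Later of the two: 20 November 2017.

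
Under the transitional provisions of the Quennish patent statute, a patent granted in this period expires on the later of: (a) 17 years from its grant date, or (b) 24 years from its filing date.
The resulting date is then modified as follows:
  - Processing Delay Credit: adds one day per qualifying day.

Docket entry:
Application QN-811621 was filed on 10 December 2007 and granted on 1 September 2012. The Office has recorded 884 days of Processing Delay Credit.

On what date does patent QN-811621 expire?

May 12, 2034

(a) grant + 17 years → 1 September 2029.
(b) filing + 24 years → 10 December 2031.
Later of the two: 10 December 2031.
Processing Delay Credit: +884 days → 12 May 2034.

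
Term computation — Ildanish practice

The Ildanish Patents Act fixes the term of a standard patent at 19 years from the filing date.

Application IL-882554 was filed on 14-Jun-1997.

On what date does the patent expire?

2016-06-14

Filing date + 19 years → 14 June 2016.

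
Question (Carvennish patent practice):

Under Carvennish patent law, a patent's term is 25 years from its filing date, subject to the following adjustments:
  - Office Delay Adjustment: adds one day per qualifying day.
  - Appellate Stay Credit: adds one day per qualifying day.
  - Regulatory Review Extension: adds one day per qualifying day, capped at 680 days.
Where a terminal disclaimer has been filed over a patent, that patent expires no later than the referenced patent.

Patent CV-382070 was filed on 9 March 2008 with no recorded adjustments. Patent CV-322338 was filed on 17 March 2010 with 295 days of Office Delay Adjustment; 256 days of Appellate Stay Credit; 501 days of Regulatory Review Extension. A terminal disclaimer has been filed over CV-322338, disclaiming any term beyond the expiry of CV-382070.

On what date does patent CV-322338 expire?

Natural term of CV-322338:
  Base: filing + 25 years → 17 March 2035.
  Office Delay Adjustment: +295 days → 6 January 2036.
  Appellate Stay Credit: +256 days → 18 September 2036.
  Regulatory Review Extension: 501 days (within the 680-day cap) → +501 days → 1 February 2038.
Expiry of referenced patent CV-382070:
  Base: filing + 25 years → 9 March 2033.
Terminal disclaimer: CV-322338 expires on the earlier of 1 February 2038 and 9 March 2033.

2033-03-09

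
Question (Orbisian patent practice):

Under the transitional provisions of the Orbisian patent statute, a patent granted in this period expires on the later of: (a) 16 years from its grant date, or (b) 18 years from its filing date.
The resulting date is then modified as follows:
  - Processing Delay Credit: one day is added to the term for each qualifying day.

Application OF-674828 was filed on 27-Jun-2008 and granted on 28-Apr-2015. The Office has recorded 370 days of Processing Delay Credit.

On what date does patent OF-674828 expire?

(a) grant + 16 years → 28 April 2031.
(b) filing + 18 years → 27 June 2026.
Later of the two: 28 April 2031.
Processing Delay Credit: +370 days → 2 May 2032.

May 2, 2032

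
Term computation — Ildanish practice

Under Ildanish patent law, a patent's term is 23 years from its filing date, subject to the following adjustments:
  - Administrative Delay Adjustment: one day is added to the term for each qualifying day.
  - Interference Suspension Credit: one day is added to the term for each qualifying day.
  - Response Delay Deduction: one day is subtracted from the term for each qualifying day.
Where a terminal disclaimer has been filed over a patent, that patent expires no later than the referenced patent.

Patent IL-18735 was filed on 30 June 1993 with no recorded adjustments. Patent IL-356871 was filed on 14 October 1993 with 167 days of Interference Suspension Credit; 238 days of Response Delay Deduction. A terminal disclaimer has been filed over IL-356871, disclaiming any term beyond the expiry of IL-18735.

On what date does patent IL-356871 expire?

June 30, 2016

Natural term of IL-356871:
  Base: filing + 23 years → 14 October 2016.
  Interference Suspension Credit: +167 days → 30 March 2017.
  Response Delay Deduction: −238 days → 4 August 2016.
Expiry of referenced patent IL-18735:
  Base: filing + 23 years → 30 June 2016.
Terminal disclaimer: IL-356871 expires on the earlier of 4 August 2016 and 30 June 2016.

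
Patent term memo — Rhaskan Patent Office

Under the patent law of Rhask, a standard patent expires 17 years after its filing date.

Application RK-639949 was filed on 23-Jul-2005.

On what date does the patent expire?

Filing date + 17 years → 23 July 2022.

2022-07-23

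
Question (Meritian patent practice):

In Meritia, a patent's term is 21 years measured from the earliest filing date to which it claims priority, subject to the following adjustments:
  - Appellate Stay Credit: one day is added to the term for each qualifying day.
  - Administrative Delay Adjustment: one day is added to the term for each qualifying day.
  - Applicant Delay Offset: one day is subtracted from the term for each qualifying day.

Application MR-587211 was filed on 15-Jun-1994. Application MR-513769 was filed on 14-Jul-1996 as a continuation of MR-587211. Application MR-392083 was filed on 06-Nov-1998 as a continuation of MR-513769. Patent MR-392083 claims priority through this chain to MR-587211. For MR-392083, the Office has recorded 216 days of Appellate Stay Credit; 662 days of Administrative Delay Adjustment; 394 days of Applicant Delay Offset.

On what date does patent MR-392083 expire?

2016-10-11

Earliest priority filing: 15 June 1994.
Base term: 15 June 1994 + 21 years → 15 June 2015.
Appellate Stay Credit: +216 days → 17 January 2016.
Administrative Delay Adjustment: +662 days → 9 November 2017.
Applicant Delay Offset: −394 days → 11 October 2016.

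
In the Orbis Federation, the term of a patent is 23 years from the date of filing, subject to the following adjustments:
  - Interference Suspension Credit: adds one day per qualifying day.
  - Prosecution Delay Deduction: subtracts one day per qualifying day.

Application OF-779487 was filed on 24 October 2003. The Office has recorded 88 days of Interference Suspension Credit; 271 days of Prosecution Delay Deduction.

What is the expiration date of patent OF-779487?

2026-04-24

Base term: filing date + 23 years → 24 October 2026.
Interference Suspension Credit: +88 days → 20 January 2027.
Prosecution Delay Deduction: −271 days → 24 April 2026.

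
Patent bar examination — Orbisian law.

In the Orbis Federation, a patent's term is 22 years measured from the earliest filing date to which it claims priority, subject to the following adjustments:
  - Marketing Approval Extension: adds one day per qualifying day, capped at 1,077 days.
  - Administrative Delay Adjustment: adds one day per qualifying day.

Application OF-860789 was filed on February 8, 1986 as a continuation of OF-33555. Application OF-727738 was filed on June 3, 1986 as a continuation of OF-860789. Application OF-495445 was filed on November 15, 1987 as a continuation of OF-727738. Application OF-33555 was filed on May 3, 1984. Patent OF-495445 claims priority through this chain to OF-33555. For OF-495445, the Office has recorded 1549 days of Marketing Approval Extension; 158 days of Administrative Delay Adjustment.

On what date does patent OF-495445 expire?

2009-09-19

Earliest priority filing: 3 May 1984.
Base term: 3 May 1984 + 22 years → 3 May 2006.
Marketing Approval Extension: 1549 days claimed exceeds the 1077-day cap, so +1077 days → 14 April 2009.
Administrative Delay Adjustment: +158 days → 19 September 2009.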